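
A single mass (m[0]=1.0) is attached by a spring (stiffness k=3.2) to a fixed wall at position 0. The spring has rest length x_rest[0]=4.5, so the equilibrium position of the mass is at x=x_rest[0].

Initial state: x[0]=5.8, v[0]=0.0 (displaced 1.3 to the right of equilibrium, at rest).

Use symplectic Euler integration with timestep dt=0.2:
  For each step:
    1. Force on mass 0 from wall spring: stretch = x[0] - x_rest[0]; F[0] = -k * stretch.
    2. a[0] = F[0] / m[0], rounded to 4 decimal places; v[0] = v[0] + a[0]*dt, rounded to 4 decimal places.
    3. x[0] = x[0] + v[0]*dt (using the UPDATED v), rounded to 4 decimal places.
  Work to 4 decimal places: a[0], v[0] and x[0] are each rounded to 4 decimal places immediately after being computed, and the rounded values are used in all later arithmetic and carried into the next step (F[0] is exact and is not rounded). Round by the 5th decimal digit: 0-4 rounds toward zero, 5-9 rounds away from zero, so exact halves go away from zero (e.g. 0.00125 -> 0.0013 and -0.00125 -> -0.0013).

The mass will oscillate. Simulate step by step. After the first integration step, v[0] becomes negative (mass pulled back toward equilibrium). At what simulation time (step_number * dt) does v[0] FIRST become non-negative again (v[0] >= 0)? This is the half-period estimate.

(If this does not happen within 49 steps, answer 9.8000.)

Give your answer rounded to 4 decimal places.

Step 0: x=[5.8000] v=[0.0000]
Step 1: x=[5.6336] v=[-0.8320]
Step 2: x=[5.3221] v=[-1.5575]
Step 3: x=[4.9054] v=[-2.0836]
Step 4: x=[4.4368] v=[-2.3431]
Step 5: x=[3.9763] v=[-2.3027]
Step 6: x=[3.5828] v=[-1.9675]
Step 7: x=[3.3067] v=[-1.3805]
Step 8: x=[3.1833] v=[-0.6168]
Step 9: x=[3.2285] v=[0.2259]
First v>=0 after going negative at step 9, time=1.8000

Answer: 1.8000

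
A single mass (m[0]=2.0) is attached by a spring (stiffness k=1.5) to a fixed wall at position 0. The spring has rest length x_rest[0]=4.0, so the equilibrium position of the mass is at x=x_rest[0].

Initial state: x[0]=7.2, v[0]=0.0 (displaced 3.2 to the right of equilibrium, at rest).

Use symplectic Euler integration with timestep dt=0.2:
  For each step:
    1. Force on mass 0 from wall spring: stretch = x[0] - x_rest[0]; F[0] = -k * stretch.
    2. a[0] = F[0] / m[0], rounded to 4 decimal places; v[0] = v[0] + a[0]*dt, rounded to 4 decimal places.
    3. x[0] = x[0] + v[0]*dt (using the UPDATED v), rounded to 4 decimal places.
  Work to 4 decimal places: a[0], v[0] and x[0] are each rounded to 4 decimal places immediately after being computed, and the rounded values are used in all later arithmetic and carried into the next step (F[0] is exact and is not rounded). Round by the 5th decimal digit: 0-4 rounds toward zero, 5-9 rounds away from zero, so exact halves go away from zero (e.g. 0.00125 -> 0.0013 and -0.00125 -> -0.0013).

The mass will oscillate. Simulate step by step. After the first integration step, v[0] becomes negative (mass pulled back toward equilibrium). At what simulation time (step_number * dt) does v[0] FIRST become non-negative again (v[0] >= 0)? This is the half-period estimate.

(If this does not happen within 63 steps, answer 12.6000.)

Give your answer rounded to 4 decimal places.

Step 0: x=[7.2000] v=[0.0000]
Step 1: x=[7.1040] v=[-0.4800]
Step 2: x=[6.9149] v=[-0.9456]
Step 3: x=[6.6383] v=[-1.3828]
Step 4: x=[6.2826] v=[-1.7785]
Step 5: x=[5.8584] v=[-2.1209]
Step 6: x=[5.3785] v=[-2.3997]
Step 7: x=[4.8572] v=[-2.6065]
Step 8: x=[4.3102] v=[-2.7351]
Step 9: x=[3.7539] v=[-2.7816]
Step 10: x=[3.2050] v=[-2.7447]
Step 11: x=[2.6799] v=[-2.6254]
Step 12: x=[2.1944] v=[-2.4274]
Step 13: x=[1.7631] v=[-2.1566]
Step 14: x=[1.3989] v=[-1.8211]
Step 15: x=[1.1127] v=[-1.4309]
Step 16: x=[0.9131] v=[-0.9978]
Step 17: x=[0.8061] v=[-0.5348]
Step 18: x=[0.7950] v=[-0.0557]
Step 19: x=[0.8800] v=[0.4251]
First v>=0 after going negative at step 19, time=3.8000

Answer: 3.8000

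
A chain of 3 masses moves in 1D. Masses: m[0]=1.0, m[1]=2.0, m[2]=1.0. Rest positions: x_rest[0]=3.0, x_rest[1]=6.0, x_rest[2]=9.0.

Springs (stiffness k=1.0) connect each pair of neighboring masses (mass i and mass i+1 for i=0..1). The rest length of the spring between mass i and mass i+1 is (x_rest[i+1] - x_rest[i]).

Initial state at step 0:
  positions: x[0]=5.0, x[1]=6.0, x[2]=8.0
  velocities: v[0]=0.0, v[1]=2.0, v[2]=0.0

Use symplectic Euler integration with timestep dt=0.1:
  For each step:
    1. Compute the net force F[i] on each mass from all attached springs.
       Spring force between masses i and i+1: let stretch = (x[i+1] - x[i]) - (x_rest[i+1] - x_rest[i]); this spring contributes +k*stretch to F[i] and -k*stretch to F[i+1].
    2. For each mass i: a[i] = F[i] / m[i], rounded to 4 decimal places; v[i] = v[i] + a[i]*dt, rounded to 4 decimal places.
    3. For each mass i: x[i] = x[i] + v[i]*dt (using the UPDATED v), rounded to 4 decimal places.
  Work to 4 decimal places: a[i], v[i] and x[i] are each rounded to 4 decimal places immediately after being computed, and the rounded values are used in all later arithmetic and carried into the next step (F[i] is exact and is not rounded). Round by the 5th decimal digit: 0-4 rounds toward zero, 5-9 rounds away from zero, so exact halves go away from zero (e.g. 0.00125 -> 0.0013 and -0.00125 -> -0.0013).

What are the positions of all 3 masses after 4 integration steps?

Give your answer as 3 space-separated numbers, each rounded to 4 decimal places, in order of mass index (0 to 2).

Step 0: x=[5.0000 6.0000 8.0000] v=[0.0000 2.0000 0.0000]
Step 1: x=[4.9800 6.2050 8.0100] v=[-0.2000 2.0500 0.1000]
Step 2: x=[4.9423 6.4129 8.0320] v=[-0.3775 2.0790 0.2195]
Step 3: x=[4.8893 6.6215 8.0678] v=[-0.5304 2.0864 0.3576]
Step 4: x=[4.8236 6.8287 8.1191] v=[-0.6572 2.0721 0.5130]

Answer: 4.8236 6.8287 8.1191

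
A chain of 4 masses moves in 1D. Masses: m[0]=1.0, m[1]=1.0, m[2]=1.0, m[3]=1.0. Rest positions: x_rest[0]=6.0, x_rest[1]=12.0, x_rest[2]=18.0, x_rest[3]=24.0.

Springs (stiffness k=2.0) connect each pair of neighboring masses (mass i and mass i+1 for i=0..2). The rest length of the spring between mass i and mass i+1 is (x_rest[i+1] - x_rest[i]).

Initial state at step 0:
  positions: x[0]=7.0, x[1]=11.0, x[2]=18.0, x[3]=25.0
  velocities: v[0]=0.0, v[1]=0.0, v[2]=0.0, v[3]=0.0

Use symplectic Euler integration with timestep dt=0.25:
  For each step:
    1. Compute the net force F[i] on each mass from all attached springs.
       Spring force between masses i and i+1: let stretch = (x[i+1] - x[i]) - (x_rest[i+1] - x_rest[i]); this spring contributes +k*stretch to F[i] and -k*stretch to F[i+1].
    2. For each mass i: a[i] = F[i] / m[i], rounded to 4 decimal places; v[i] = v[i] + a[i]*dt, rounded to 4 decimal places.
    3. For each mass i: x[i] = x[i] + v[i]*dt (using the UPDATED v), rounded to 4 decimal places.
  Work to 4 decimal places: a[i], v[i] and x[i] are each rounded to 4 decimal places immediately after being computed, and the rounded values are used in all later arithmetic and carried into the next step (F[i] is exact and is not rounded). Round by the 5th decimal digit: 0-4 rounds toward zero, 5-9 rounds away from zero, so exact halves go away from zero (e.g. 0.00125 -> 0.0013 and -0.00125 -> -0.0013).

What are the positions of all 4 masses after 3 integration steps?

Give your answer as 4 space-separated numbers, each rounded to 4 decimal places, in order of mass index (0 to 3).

Answer: 5.8652 12.6699 18.1348 24.3301

Derivation:
Step 0: x=[7.0000 11.0000 18.0000 25.0000] v=[0.0000 0.0000 0.0000 0.0000]
Step 1: x=[6.7500 11.3750 18.0000 24.8750] v=[-1.0000 1.5000 0.0000 -0.5000]
Step 2: x=[6.3281 12.0000 18.0313 24.6406] v=[-1.6875 2.5000 0.1250 -0.9375]
Step 3: x=[5.8652 12.6699 18.1348 24.3301] v=[-1.8516 2.6797 0.4140 -1.2422]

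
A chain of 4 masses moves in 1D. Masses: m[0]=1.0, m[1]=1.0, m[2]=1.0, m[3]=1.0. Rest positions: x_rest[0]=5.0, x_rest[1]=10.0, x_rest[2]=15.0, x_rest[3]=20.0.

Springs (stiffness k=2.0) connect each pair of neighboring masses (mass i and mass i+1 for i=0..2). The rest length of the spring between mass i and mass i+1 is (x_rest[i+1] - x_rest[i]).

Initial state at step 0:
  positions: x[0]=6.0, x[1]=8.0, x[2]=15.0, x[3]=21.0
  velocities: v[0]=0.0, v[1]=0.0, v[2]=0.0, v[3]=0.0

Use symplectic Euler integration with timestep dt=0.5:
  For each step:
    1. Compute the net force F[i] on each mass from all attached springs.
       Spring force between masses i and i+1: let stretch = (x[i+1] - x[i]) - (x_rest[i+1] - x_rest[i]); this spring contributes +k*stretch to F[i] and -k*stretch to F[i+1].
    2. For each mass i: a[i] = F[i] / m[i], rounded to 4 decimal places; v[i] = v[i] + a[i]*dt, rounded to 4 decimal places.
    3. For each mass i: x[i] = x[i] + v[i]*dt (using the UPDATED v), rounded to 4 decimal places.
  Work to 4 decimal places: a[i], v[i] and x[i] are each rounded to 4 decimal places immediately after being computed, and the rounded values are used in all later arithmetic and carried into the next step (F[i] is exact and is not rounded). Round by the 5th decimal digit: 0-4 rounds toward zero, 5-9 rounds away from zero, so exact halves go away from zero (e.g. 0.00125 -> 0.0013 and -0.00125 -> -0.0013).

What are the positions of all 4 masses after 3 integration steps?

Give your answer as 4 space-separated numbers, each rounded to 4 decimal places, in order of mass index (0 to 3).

Answer: 4.2500 10.7500 16.2500 18.7500

Derivation:
Step 0: x=[6.0000 8.0000 15.0000 21.0000] v=[0.0000 0.0000 0.0000 0.0000]
Step 1: x=[4.5000 10.5000 14.5000 20.5000] v=[-3.0000 5.0000 -1.0000 -1.0000]
Step 2: x=[3.5000 12.0000 15.0000 19.5000] v=[-2.0000 3.0000 1.0000 -2.0000]
Step 3: x=[4.2500 10.7500 16.2500 18.7500] v=[1.5000 -2.5000 2.5000 -1.5000]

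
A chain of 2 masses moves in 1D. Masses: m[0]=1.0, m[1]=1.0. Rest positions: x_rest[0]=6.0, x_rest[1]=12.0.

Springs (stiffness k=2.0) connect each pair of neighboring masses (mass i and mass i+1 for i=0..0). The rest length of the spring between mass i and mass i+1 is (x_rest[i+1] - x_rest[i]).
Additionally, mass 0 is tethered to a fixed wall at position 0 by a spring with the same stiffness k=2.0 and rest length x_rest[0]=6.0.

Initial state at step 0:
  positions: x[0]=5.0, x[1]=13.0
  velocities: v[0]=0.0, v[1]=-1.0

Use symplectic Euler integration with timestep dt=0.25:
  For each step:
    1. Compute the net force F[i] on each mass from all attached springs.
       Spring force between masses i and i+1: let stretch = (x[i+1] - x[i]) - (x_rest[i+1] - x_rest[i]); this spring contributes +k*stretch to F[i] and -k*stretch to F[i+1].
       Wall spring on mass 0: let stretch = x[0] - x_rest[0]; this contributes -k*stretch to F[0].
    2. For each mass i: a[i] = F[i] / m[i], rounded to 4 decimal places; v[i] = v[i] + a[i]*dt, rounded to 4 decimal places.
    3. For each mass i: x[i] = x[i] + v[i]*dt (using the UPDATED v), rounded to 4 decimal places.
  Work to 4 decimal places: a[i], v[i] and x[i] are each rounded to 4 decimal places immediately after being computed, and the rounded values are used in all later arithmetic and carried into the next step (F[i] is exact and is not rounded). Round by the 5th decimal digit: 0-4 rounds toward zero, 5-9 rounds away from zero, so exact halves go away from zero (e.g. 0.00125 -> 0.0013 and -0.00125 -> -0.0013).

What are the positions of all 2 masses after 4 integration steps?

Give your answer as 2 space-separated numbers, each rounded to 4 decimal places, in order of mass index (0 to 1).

Step 0: x=[5.0000 13.0000] v=[0.0000 -1.0000]
Step 1: x=[5.3750 12.5000] v=[1.5000 -2.0000]
Step 2: x=[5.9688 11.8594] v=[2.3750 -2.5625]
Step 3: x=[6.5528 11.2325] v=[2.3359 -2.5078]
Step 4: x=[6.9027 10.7706] v=[1.3994 -1.8477]

Answer: 6.9027 10.7706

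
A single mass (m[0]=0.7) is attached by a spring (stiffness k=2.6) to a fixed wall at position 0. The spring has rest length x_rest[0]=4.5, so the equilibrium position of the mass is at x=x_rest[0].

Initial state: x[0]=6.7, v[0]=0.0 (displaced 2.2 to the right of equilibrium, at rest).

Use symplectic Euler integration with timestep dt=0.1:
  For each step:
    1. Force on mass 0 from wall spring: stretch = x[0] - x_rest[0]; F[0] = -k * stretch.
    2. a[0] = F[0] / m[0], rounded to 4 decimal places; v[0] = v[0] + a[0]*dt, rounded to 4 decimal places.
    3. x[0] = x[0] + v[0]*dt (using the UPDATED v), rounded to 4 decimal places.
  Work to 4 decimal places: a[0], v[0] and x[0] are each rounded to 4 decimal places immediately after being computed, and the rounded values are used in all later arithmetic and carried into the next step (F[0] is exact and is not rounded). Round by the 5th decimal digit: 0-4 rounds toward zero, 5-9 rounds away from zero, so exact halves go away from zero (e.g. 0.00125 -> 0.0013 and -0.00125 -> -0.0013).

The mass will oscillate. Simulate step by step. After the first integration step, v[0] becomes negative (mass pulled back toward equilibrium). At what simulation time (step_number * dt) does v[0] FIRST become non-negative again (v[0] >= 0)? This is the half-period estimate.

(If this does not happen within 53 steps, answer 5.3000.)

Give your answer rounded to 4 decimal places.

Answer: 1.7000

Derivation:
Step 0: x=[6.7000] v=[0.0000]
Step 1: x=[6.6183] v=[-0.8171]
Step 2: x=[6.4579] v=[-1.6039]
Step 3: x=[6.2248] v=[-2.3311]
Step 4: x=[5.9276] v=[-2.9717]
Step 5: x=[5.5774] v=[-3.5020]
Step 6: x=[5.1872] v=[-3.9022]
Step 7: x=[4.7715] v=[-4.1575]
Step 8: x=[4.3457] v=[-4.2583]
Step 9: x=[3.9256] v=[-4.2010]
Step 10: x=[3.5268] v=[-3.9877]
Step 11: x=[3.1642] v=[-3.6262]
Step 12: x=[2.8512] v=[-3.1301]
Step 13: x=[2.5994] v=[-2.5177]
Step 14: x=[2.4182] v=[-1.8118]
Step 15: x=[2.3143] v=[-1.0386]
Step 16: x=[2.2916] v=[-0.2268]
Step 17: x=[2.3510] v=[0.5935]
First v>=0 after going negative at step 17, time=1.7000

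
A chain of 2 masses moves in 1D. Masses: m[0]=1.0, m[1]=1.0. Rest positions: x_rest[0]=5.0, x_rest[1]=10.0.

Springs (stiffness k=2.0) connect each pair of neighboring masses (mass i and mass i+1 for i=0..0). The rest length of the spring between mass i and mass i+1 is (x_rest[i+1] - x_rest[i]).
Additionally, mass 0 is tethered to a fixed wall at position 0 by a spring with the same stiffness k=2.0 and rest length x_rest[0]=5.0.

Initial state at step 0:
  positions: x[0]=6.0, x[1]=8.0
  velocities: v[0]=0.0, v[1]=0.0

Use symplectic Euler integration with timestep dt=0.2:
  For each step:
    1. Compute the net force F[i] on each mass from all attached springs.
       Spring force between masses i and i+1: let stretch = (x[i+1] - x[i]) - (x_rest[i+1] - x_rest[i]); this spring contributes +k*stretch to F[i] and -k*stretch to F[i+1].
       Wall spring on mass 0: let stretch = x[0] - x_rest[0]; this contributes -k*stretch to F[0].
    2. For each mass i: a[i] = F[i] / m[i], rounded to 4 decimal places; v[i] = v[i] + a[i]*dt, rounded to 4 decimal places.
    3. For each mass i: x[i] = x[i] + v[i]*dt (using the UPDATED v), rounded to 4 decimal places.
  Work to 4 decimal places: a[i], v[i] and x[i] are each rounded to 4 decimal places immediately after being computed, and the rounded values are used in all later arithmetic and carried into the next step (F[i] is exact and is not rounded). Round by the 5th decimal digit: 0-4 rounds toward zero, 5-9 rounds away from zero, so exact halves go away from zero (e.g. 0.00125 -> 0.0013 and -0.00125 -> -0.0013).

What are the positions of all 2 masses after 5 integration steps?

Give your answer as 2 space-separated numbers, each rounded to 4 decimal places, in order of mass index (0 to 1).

Step 0: x=[6.0000 8.0000] v=[0.0000 0.0000]
Step 1: x=[5.6800 8.2400] v=[-1.6000 1.2000]
Step 2: x=[5.1104 8.6752] v=[-2.8480 2.1760]
Step 3: x=[4.4172 9.2252] v=[-3.4662 2.7501]
Step 4: x=[3.7552 9.7906] v=[-3.3099 2.8269]
Step 5: x=[3.2756 10.2731] v=[-2.3978 2.4127]

Answer: 3.2756 10.2731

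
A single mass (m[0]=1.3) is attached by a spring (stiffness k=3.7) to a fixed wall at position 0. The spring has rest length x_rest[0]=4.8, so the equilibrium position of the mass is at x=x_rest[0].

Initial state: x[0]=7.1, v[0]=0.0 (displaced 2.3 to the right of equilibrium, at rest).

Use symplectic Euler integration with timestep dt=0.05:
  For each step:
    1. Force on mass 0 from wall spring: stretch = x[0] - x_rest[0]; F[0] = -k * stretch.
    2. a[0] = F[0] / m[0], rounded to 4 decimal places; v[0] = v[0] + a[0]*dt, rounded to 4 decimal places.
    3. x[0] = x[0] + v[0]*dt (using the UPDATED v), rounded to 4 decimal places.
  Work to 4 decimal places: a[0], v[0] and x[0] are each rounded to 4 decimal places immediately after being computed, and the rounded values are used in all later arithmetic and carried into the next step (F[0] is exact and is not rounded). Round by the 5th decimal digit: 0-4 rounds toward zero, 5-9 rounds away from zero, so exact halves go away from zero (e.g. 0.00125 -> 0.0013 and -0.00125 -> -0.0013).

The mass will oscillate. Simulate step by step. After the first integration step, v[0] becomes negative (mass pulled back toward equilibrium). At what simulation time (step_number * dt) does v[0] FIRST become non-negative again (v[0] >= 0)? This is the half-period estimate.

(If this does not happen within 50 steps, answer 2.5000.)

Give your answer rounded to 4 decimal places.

Answer: 1.9000

Derivation:
Step 0: x=[7.1000] v=[0.0000]
Step 1: x=[7.0836] v=[-0.3273]
Step 2: x=[7.0510] v=[-0.6523]
Step 3: x=[7.0024] v=[-0.9726]
Step 4: x=[6.9381] v=[-1.2860]
Step 5: x=[6.8586] v=[-1.5903]
Step 6: x=[6.7644] v=[-1.8833]
Step 7: x=[6.6563] v=[-2.1629]
Step 8: x=[6.5349] v=[-2.4271]
Step 9: x=[6.4012] v=[-2.6740]
Step 10: x=[6.2561] v=[-2.9019]
Step 11: x=[6.1006] v=[-3.1091]
Step 12: x=[5.9359] v=[-3.2942]
Step 13: x=[5.7631] v=[-3.4558]
Step 14: x=[5.5835] v=[-3.5929]
Step 15: x=[5.3983] v=[-3.7044]
Step 16: x=[5.2088] v=[-3.7895]
Step 17: x=[5.0164] v=[-3.8477]
Step 18: x=[4.8225] v=[-3.8785]
Step 19: x=[4.6284] v=[-3.8817]
Step 20: x=[4.4355] v=[-3.8573]
Step 21: x=[4.2452] v=[-3.8054]
Step 22: x=[4.0589] v=[-3.7265]
Step 23: x=[3.8779] v=[-3.6210]
Step 24: x=[3.7034] v=[-3.4898]
Step 25: x=[3.5367] v=[-3.3337]
Step 26: x=[3.3790] v=[-3.1539]
Step 27: x=[3.2314] v=[-2.9517]
Step 28: x=[3.0950] v=[-2.7285]
Step 29: x=[2.9707] v=[-2.4859]
Step 30: x=[2.8594] v=[-2.2256]
Step 31: x=[2.7619] v=[-1.9494]
Step 32: x=[2.6789] v=[-1.6594]
Step 33: x=[2.6110] v=[-1.3576]
Step 34: x=[2.5587] v=[-1.0461]
Step 35: x=[2.5223] v=[-0.7271]
Step 36: x=[2.5022] v=[-0.4030]
Step 37: x=[2.4984] v=[-0.0760]
Step 38: x=[2.5110] v=[0.2515]
First v>=0 after going negative at step 38, time=1.9000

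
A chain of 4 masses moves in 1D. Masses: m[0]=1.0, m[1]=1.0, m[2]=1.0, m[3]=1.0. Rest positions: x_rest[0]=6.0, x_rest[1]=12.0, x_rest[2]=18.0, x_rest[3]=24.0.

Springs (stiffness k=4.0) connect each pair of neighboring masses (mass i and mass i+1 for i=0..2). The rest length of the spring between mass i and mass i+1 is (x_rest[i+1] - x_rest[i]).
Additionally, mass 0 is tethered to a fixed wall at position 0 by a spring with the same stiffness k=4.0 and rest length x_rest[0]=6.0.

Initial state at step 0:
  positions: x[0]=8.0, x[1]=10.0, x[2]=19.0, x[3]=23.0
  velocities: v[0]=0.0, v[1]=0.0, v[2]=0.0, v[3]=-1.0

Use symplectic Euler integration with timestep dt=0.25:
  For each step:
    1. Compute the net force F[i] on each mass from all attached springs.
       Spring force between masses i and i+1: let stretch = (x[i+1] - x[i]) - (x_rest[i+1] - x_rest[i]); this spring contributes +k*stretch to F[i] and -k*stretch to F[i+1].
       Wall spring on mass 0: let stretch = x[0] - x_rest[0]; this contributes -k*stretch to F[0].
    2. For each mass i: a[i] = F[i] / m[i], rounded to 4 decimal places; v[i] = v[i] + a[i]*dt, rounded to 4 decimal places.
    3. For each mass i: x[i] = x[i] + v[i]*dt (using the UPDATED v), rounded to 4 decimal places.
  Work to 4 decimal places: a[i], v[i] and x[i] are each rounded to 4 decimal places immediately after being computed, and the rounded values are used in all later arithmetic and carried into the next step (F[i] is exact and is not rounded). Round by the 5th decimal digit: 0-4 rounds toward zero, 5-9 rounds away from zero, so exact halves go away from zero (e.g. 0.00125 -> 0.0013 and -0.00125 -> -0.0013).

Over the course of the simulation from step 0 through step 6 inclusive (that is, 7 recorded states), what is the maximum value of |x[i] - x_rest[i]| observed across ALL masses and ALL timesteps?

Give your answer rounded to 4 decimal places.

Answer: 3.0574

Derivation:
Step 0: x=[8.0000 10.0000 19.0000 23.0000] v=[0.0000 0.0000 0.0000 -1.0000]
Step 1: x=[6.5000 11.7500 17.7500 23.2500] v=[-6.0000 7.0000 -5.0000 1.0000]
Step 2: x=[4.6875 13.6875 16.3750 23.6250] v=[-7.2500 7.7500 -5.5000 1.5000]
Step 3: x=[3.9531 14.0469 16.1406 23.6875] v=[-2.9375 1.4375 -0.9375 0.2500]
Step 4: x=[4.7539 12.4063 17.2695 23.3633] v=[3.2032 -6.5626 4.5157 -1.2969]
Step 5: x=[6.2793 10.0684 18.7061 23.0156] v=[6.1017 -9.3518 5.7463 -1.3907]
Step 6: x=[7.1822 8.9426 19.0606 23.0906] v=[3.6115 -4.5032 1.4181 0.2998]
Max displacement = 3.0574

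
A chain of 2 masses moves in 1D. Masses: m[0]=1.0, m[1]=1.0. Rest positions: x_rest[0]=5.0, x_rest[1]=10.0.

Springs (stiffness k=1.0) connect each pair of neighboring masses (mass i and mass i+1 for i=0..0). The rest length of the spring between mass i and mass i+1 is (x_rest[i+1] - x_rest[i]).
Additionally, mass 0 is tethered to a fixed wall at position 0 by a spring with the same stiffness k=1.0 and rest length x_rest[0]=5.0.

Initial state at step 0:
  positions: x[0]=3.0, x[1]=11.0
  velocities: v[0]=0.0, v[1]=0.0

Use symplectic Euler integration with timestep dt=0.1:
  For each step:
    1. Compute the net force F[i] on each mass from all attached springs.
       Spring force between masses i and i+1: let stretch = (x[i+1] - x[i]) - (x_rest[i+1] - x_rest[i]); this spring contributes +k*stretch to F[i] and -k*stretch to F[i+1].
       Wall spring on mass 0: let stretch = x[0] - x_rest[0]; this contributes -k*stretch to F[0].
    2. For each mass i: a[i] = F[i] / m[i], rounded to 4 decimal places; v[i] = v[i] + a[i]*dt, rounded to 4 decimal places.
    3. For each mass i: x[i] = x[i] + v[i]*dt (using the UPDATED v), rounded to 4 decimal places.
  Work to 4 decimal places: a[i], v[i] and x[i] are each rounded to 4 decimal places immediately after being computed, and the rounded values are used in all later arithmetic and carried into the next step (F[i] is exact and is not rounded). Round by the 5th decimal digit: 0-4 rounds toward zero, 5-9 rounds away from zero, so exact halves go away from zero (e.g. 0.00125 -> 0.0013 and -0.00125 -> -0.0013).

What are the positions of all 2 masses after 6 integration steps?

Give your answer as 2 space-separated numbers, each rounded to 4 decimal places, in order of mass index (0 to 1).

Answer: 3.9618 10.4243

Derivation:
Step 0: x=[3.0000 11.0000] v=[0.0000 0.0000]
Step 1: x=[3.0500 10.9700] v=[0.5000 -0.3000]
Step 2: x=[3.1487 10.9108] v=[0.9870 -0.5920]
Step 3: x=[3.2935 10.8240] v=[1.4483 -0.8682]
Step 4: x=[3.4807 10.7119] v=[1.8720 -1.1213]
Step 5: x=[3.7054 10.5775] v=[2.2471 -1.3444]
Step 6: x=[3.9618 10.4243] v=[2.5638 -1.5316]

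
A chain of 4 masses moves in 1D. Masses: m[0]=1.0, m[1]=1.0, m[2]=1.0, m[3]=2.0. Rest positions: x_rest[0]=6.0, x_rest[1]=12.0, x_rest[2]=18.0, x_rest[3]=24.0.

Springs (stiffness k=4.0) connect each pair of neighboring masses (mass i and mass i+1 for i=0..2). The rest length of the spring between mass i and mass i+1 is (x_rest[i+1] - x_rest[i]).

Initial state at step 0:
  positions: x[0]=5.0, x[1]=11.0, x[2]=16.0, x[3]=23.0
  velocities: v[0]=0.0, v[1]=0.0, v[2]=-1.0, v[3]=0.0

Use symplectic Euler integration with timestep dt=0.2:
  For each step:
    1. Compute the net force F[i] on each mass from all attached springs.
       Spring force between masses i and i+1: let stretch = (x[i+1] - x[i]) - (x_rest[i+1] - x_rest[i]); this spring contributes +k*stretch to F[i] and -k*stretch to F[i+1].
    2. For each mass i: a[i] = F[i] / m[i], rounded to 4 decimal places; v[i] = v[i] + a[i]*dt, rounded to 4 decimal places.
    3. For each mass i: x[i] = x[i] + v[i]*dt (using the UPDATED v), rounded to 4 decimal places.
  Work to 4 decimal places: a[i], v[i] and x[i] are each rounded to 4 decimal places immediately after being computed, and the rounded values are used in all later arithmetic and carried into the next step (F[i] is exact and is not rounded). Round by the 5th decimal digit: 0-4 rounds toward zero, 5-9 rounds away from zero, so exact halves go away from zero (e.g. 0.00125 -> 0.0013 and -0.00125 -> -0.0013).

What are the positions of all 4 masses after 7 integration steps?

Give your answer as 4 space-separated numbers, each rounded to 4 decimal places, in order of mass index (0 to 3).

Answer: 4.1218 11.0087 16.6620 22.4038

Derivation:
Step 0: x=[5.0000 11.0000 16.0000 23.0000] v=[0.0000 0.0000 -1.0000 0.0000]
Step 1: x=[5.0000 10.8400 16.1200 22.9200] v=[0.0000 -0.8000 0.6000 -0.4000]
Step 2: x=[4.9744 10.5904 16.4832 22.7760] v=[-0.1280 -1.2480 1.8160 -0.7200]
Step 3: x=[4.8874 10.3851 16.9104 22.6086] v=[-0.4352 -1.0266 2.1360 -0.8371]
Step 4: x=[4.7200 10.3442 17.2053 22.4653] v=[-0.8370 -0.2045 1.4743 -0.7164]
Step 5: x=[4.4925 10.5012 17.2440 22.3812] v=[-1.1376 0.7850 0.1934 -0.4204]
Step 6: x=[4.2664 10.7757 17.0258 22.3661] v=[-1.1306 1.3723 -1.0911 -0.0753]
Step 7: x=[4.1218 11.0087 16.6620 22.4038] v=[-0.7232 1.1649 -1.8189 0.1886]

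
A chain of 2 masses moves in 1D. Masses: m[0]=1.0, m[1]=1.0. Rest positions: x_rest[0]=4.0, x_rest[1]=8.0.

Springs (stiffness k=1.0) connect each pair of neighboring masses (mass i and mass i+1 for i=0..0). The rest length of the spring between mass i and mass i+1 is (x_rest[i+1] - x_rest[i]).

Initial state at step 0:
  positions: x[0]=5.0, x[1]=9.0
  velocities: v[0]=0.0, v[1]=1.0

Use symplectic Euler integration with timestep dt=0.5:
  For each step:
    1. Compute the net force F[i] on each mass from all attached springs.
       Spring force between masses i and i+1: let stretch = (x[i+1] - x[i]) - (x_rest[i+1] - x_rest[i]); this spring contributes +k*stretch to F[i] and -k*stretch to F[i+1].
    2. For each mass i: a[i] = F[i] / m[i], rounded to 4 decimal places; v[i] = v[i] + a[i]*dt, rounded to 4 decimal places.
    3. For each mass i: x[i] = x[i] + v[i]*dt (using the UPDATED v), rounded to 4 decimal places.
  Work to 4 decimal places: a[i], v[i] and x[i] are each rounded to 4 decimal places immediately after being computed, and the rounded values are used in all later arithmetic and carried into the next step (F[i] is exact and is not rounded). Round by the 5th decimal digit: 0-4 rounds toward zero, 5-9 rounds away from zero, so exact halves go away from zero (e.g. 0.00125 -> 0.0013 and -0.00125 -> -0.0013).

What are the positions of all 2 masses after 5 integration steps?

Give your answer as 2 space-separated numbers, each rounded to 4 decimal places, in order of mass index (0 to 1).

Answer: 6.4220 10.0782

Derivation:
Step 0: x=[5.0000 9.0000] v=[0.0000 1.0000]
Step 1: x=[5.0000 9.5000] v=[0.0000 1.0000]
Step 2: x=[5.1250 9.8750] v=[0.2500 0.7500]
Step 3: x=[5.4375 10.0625] v=[0.6250 0.3750]
Step 4: x=[5.9063 10.0938] v=[0.9375 0.0625]
Step 5: x=[6.4220 10.0782] v=[1.0313 -0.0313]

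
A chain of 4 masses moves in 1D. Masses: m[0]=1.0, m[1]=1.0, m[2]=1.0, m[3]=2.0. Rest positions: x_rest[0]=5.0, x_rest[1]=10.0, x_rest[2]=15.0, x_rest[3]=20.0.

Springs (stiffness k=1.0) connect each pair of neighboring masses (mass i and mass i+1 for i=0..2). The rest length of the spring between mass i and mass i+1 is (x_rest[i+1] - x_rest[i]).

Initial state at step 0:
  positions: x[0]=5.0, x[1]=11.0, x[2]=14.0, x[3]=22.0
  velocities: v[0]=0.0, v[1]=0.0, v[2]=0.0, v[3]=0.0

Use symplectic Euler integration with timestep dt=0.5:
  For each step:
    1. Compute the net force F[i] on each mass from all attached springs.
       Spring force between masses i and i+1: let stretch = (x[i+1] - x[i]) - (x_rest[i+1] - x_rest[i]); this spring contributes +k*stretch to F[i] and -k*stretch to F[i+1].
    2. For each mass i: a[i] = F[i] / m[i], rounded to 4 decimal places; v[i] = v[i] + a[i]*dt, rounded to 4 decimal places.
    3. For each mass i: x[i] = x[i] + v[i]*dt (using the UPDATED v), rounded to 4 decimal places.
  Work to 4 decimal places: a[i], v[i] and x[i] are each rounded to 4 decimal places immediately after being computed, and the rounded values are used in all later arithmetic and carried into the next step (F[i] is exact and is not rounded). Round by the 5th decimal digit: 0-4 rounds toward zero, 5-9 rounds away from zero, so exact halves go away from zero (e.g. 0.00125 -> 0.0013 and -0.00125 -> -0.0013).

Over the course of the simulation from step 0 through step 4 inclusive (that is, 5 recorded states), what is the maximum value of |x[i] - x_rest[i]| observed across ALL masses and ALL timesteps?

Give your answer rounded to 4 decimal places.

Step 0: x=[5.0000 11.0000 14.0000 22.0000] v=[0.0000 0.0000 0.0000 0.0000]
Step 1: x=[5.2500 10.2500 15.2500 21.6250] v=[0.5000 -1.5000 2.5000 -0.7500]
Step 2: x=[5.5000 9.5000 16.8438 21.0781] v=[0.5000 -1.5000 3.1875 -1.0938]
Step 3: x=[5.5000 9.5860 17.6602 20.6269] v=[0.0000 0.1719 1.6328 -0.9024]
Step 4: x=[5.2715 10.6690 17.1997 20.4299] v=[-0.4570 2.1660 -0.9210 -0.3941]
Max displacement = 2.6602

Answer: 2.6602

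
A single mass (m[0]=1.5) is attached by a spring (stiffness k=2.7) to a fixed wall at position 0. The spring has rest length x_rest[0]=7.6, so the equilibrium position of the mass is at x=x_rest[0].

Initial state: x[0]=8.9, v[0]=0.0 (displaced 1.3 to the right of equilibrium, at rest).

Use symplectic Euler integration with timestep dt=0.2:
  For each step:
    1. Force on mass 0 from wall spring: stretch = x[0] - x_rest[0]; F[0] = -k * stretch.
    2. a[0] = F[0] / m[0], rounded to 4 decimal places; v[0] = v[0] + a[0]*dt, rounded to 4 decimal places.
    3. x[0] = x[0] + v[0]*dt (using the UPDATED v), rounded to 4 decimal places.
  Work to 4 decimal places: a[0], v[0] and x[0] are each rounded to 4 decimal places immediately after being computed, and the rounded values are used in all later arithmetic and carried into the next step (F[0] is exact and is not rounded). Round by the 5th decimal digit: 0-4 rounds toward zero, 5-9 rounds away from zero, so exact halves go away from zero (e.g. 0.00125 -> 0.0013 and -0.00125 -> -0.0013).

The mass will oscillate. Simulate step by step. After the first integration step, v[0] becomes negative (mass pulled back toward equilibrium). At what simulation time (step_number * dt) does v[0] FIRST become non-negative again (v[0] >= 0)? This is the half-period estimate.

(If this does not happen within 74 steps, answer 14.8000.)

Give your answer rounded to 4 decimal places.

Step 0: x=[8.9000] v=[0.0000]
Step 1: x=[8.8064] v=[-0.4680]
Step 2: x=[8.6259] v=[-0.9023]
Step 3: x=[8.3716] v=[-1.2716]
Step 4: x=[8.0617] v=[-1.5494]
Step 5: x=[7.7186] v=[-1.7156]
Step 6: x=[7.3669] v=[-1.7583]
Step 7: x=[7.0320] v=[-1.6744]
Step 8: x=[6.7380] v=[-1.4699]
Step 9: x=[6.5061] v=[-1.1596]
Step 10: x=[6.3529] v=[-0.7658]
Step 11: x=[6.2895] v=[-0.3168]
Step 12: x=[6.3205] v=[0.1550]
First v>=0 after going negative at step 12, time=2.4000

Answer: 2.4000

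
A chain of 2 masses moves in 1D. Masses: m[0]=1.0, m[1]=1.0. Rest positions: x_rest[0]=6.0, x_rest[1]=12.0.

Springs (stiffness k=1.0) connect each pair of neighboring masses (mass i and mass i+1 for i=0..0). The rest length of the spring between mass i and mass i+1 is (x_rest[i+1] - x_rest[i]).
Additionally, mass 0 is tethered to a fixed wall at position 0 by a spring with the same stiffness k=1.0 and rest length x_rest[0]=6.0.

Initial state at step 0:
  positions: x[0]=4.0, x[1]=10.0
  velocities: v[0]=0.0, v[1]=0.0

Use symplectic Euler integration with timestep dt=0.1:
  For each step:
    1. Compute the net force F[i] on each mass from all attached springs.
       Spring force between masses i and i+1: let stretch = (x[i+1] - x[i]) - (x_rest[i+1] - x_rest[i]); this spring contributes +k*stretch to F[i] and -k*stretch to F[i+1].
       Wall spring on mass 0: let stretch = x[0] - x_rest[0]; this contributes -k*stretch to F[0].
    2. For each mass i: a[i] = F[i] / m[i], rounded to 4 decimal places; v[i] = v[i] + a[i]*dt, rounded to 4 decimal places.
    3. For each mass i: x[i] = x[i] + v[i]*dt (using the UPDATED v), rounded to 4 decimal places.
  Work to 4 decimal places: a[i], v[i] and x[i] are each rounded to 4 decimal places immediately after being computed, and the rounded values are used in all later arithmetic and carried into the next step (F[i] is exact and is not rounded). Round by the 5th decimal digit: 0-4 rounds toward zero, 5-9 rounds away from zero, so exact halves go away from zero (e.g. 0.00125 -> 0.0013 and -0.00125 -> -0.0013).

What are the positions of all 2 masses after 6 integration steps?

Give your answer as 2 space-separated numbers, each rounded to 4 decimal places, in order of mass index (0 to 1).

Answer: 4.3929 10.0136

Derivation:
Step 0: x=[4.0000 10.0000] v=[0.0000 0.0000]
Step 1: x=[4.0200 10.0000] v=[0.2000 0.0000]
Step 2: x=[4.0596 10.0002] v=[0.3960 0.0020]
Step 3: x=[4.1180 10.0010] v=[0.5841 0.0079]
Step 4: x=[4.1941 10.0030] v=[0.7606 0.0196]
Step 5: x=[4.2863 10.0069] v=[0.9221 0.0387]
Step 6: x=[4.3929 10.0136] v=[1.0655 0.0666]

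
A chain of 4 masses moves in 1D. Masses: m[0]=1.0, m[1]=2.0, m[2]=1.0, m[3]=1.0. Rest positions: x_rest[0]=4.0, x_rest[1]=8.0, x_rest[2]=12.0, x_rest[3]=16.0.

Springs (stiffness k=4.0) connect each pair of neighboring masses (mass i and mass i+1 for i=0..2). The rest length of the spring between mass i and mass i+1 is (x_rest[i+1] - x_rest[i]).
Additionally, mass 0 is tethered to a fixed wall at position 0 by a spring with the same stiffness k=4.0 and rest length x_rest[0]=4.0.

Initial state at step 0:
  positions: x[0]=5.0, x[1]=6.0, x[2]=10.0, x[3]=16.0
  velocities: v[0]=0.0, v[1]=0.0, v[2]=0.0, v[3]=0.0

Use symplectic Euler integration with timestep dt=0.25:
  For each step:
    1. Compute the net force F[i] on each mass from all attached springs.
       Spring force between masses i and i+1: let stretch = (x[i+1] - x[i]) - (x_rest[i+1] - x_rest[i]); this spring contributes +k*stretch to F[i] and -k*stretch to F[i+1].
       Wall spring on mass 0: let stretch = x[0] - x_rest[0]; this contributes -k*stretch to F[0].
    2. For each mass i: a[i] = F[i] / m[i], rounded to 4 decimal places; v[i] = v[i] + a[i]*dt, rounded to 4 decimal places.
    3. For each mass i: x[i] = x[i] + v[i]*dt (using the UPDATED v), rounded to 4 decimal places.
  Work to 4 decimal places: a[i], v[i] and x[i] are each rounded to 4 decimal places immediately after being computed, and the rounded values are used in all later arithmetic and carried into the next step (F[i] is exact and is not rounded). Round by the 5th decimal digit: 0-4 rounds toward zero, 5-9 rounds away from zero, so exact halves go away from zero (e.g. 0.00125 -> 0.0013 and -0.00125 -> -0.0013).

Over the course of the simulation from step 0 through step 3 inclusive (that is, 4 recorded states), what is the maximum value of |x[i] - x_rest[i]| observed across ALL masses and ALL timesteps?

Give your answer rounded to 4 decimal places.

Answer: 2.3671

Derivation:
Step 0: x=[5.0000 6.0000 10.0000 16.0000] v=[0.0000 0.0000 0.0000 0.0000]
Step 1: x=[4.0000 6.3750 10.5000 15.5000] v=[-4.0000 1.5000 2.0000 -2.0000]
Step 2: x=[2.5938 6.9688 11.2188 14.7500] v=[-5.6250 2.3750 2.8750 -3.0000]
Step 3: x=[1.6329 7.5469 11.7579 14.1172] v=[-3.8438 2.3125 2.1562 -2.5312]
Max displacement = 2.3671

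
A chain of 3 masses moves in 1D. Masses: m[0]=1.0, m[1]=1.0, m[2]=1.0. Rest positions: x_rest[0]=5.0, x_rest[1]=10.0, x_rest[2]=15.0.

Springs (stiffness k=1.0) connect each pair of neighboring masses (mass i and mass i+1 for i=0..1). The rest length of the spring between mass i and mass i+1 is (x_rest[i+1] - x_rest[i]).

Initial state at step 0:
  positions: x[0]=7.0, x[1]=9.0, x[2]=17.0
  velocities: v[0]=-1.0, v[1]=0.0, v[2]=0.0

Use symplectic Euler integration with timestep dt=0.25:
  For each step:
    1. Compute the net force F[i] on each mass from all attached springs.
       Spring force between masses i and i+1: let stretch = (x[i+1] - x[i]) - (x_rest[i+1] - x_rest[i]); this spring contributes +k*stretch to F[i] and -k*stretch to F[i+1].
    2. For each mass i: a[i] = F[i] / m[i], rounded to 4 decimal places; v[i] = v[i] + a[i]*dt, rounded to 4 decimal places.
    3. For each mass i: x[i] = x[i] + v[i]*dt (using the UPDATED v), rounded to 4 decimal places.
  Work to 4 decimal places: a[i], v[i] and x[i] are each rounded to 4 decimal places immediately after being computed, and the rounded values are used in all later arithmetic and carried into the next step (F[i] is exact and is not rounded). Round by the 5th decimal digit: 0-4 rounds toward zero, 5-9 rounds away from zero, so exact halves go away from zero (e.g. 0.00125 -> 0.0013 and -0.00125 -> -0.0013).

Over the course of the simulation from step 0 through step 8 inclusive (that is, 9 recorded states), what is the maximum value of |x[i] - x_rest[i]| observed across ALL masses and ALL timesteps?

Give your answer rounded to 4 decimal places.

Step 0: x=[7.0000 9.0000 17.0000] v=[-1.0000 0.0000 0.0000]
Step 1: x=[6.5625 9.3750 16.8125] v=[-1.7500 1.5000 -0.7500]
Step 2: x=[5.9883 10.0391 16.4727] v=[-2.2969 2.6563 -1.3594]
Step 3: x=[5.3548 10.8521 16.0433] v=[-2.5342 3.2520 -1.7178]
Step 4: x=[4.7523 11.6460 15.6019] v=[-2.4099 3.1755 -1.7656]
Step 5: x=[4.2682 12.2563 15.2258] v=[-1.9365 2.4411 -1.5046]
Step 6: x=[3.9708 12.5529 14.9766] v=[-1.1895 1.1865 -0.9970]
Step 7: x=[3.8973 12.4646 14.8884] v=[-0.2940 -0.3531 -0.3529]
Step 8: x=[4.0468 11.9924 14.9612] v=[0.5978 -1.8890 0.2912]
Max displacement = 2.5529

Answer: 2.5529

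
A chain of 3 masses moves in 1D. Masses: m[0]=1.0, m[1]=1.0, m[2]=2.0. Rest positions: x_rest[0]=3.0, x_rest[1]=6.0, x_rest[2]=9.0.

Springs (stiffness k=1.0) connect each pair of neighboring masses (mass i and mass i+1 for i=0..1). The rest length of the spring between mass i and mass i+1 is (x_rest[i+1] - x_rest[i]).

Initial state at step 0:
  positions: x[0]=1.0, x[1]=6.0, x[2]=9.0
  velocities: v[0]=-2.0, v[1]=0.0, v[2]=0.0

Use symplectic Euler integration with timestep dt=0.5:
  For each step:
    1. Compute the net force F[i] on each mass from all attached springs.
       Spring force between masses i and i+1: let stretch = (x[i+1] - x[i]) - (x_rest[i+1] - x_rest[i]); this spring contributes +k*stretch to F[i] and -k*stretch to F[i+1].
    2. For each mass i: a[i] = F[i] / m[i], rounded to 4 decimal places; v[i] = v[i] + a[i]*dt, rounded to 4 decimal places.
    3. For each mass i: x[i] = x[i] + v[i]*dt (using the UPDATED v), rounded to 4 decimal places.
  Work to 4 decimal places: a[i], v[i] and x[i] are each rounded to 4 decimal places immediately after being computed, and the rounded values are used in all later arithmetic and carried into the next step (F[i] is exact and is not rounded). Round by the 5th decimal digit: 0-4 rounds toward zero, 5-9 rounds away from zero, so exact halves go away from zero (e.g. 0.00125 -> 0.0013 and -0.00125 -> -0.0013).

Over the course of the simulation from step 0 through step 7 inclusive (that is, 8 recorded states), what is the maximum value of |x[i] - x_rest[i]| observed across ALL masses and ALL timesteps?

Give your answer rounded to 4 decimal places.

Answer: 2.9761

Derivation:
Step 0: x=[1.0000 6.0000 9.0000] v=[-2.0000 0.0000 0.0000]
Step 1: x=[0.5000 5.5000 9.0000] v=[-1.0000 -1.0000 0.0000]
Step 2: x=[0.5000 4.6250 8.9375] v=[0.0000 -1.7500 -0.1250]
Step 3: x=[0.7813 3.7969 8.7109] v=[0.5625 -1.6563 -0.4532]
Step 4: x=[1.0665 3.4434 8.2451] v=[0.5703 -0.7071 -0.9317]
Step 5: x=[1.1959 3.6961 7.5540] v=[0.2588 0.5053 -1.3822]
Step 6: x=[1.2004 4.2882 6.7557] v=[0.0089 1.1842 -1.5967]
Step 7: x=[1.2268 4.7253 6.0239] v=[0.0528 0.8741 -1.4636]
Max displacement = 2.9761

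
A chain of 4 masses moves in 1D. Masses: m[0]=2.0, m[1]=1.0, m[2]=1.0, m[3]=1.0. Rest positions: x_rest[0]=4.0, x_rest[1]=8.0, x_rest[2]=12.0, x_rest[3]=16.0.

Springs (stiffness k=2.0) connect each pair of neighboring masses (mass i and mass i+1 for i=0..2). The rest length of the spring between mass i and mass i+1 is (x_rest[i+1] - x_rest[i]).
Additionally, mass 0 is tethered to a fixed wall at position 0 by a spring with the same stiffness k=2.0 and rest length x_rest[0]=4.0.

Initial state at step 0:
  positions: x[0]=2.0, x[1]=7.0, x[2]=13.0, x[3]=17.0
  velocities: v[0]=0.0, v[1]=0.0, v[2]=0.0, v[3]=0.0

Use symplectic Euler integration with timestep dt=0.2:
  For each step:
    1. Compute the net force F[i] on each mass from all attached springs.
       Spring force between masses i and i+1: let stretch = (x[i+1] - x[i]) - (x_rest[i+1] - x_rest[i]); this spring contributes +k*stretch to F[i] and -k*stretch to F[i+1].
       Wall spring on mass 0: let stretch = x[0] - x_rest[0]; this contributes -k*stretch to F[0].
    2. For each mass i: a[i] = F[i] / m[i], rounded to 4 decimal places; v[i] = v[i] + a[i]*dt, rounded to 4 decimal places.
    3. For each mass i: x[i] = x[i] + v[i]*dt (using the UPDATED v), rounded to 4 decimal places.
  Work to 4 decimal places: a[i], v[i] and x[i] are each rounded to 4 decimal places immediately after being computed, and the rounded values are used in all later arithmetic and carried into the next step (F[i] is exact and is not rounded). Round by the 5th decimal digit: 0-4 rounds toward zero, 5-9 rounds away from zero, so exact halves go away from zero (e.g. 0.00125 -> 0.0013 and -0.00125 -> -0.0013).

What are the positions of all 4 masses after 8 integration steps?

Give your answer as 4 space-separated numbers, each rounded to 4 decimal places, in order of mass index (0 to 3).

Step 0: x=[2.0000 7.0000 13.0000 17.0000] v=[0.0000 0.0000 0.0000 0.0000]
Step 1: x=[2.1200 7.0800 12.8400 17.0000] v=[0.6000 0.4000 -0.8000 0.0000]
Step 2: x=[2.3536 7.2240 12.5520 16.9872] v=[1.1680 0.7200 -1.4400 -0.0640]
Step 3: x=[2.6879 7.4046 12.1926 16.9396] v=[1.6714 0.9030 -1.7971 -0.2381]
Step 4: x=[3.1033 7.5909 11.8299 16.8322] v=[2.0772 0.9315 -1.8135 -0.5369]
Step 5: x=[3.5741 7.7573 11.5283 16.6446] v=[2.3541 0.8321 -1.5082 -0.9378]
Step 6: x=[4.0693 7.8907 11.3343 16.3677] v=[2.4759 0.6672 -0.9701 -1.3843]
Step 7: x=[4.5546 7.9939 11.2675 16.0082] v=[2.4263 0.5161 -0.3342 -1.7977]
Step 8: x=[4.9952 8.0839 11.3180 15.5894] v=[2.2032 0.4498 0.2526 -2.0940]

Answer: 4.9952 8.0839 11.3180 15.5894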